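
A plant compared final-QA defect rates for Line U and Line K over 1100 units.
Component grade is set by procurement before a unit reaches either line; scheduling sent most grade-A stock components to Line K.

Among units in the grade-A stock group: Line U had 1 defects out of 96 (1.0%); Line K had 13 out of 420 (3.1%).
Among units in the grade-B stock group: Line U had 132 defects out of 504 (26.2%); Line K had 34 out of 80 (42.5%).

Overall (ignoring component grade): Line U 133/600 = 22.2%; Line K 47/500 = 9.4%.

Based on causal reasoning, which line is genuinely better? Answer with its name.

Within every component grade level Line U has the lower rate, yet pooled Line K does — Simpson's reversal.
Component grade satisfies the back-door criterion: it is not a descendant of the line, and it blocks the spurious path from line to outcome. Adjusting for it (i.e., using the within-component grade rates) gives the causal effect.
Within each level — grade-A stock: 1.0% vs 3.1%; grade-B stock: 26.2% vs 42.5% — Line U is lower every time.

Line U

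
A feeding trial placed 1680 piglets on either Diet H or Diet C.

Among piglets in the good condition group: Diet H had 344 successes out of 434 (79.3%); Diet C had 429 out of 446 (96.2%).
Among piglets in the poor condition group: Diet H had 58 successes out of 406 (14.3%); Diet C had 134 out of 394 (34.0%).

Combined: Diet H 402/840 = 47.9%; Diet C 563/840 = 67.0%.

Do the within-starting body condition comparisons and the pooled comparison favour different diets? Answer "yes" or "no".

no

Within each starting body condition level (good condition 79.3% vs 96.2%; poor condition 14.3% vs 34.0%), Diet C has the higher rate every time. Pooled: 47.9% vs 67.0% — Diet C has the higher rate overall. They agree.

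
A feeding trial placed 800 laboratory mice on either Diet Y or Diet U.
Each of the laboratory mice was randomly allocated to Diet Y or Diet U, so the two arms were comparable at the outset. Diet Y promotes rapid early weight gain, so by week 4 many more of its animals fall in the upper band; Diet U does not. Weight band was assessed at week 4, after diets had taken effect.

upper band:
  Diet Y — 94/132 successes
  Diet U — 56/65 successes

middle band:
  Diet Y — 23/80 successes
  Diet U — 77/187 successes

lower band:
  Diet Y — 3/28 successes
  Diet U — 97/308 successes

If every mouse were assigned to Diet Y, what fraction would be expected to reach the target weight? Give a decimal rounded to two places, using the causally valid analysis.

0.50

The stratified and pooled comparisons disagree (Diet U wins within each week-4 weight band; Diet Y wins overall), so the answer turns on the causal role of week-4 weight band.
Because the diet influences week-4 weight band, week-4 weight band is a post-treatment mediator, not a confounder. Stratifying on it would bias the estimate; the causal effect is the crude pooled difference.
So P(outcome | do(Diet Y)) is just the pooled rate for Diet Y: 120/240 = 0.500.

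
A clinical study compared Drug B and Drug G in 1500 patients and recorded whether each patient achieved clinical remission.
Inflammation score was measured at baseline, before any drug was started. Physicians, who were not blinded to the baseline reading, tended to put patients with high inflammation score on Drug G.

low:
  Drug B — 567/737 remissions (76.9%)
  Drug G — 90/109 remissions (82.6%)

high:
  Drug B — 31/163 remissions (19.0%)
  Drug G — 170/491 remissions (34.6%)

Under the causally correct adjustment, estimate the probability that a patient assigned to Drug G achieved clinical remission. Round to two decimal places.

0.62

Inflammation score differs across drugs for reasons unrelated to any effect of the drug itself, and it separately predicts the outcome — a classic confounder. We must compare within inflammation score levels.
Standardising Drug G to the population inflammation score mix: 0.564·90/109 + 0.436·170/491 = 0.617.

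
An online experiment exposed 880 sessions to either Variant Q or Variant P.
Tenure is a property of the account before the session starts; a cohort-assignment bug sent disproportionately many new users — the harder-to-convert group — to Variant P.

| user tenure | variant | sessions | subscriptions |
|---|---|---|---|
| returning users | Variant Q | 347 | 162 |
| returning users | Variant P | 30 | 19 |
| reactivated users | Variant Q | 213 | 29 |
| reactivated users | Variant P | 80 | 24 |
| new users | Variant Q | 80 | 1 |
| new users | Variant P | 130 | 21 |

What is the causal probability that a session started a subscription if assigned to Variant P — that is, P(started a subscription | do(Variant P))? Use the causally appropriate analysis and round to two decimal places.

0.41

Here user tenure is a common cause — it drives both which variant a case falls under and the outcome. The crude comparison mixes populations; the stratum-specific rates are the causally relevant ones.
Standardising Variant P to the population user tenure mix: 0.428·19/30 + 0.333·24/80 + 0.239·21/130 = 0.410.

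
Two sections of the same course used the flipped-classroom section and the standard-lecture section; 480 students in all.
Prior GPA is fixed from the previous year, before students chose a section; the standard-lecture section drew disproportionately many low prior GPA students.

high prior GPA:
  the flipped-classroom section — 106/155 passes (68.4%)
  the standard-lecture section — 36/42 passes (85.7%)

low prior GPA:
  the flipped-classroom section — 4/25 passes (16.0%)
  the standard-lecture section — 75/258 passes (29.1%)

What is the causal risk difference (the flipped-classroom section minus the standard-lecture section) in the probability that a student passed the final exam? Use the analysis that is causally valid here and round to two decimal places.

-0.15

the standard-lecture section is higher inside every prior GPA band stratum but the flipped-classroom section is higher in aggregate. Whether to stratify depends on how prior GPA band relates to the teaching method.
Here prior GPA band is a common cause — it drives both which teaching method a case falls under and the outcome. The crude comparison mixes populations; the stratum-specific rates are the causally relevant ones.
Adjusting over the population distribution of prior GPA band: 0.410·(0.684−0.857) + 0.590·(0.160−0.291) = -0.148.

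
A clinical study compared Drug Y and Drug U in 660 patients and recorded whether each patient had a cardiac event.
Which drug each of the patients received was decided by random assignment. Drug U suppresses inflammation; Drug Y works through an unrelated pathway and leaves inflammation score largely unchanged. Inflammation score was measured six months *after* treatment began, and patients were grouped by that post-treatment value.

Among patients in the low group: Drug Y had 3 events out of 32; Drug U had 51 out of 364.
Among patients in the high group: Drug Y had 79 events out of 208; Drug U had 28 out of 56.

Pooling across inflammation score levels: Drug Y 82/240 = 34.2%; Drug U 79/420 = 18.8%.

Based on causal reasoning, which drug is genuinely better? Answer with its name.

Within every inflammation score level Drug Y has the lower rate, yet pooled Drug U does — Simpson's reversal.
The distribution of inflammation score is itself part of what the drug does — it is an intermediate outcome. Holding it fixed would remove that part of the effect; the total effect is the pooled difference.
Pooled: Drug Y 34.2% vs Drug U 18.8%; Drug U is lower overall.

Drug U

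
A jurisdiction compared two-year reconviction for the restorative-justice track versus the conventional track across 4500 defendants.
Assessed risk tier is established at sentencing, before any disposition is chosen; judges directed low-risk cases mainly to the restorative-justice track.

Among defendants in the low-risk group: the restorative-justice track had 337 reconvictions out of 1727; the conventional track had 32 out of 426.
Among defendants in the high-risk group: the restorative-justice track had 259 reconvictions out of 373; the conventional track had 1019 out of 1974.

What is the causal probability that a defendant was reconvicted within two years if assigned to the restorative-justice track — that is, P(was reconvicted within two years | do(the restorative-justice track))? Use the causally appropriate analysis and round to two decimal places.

The imbalance in assessed risk tier arose from how defendants were allocated, not from anything the disposition did; and assessed risk tier independently affects the outcome. The pooled gap is confounded — condition on assessed risk tier.
Standardising the restorative-justice track to the population assessed risk tier mix: 0.478·337/1727 + 0.522·259/373 = 0.456.

0.46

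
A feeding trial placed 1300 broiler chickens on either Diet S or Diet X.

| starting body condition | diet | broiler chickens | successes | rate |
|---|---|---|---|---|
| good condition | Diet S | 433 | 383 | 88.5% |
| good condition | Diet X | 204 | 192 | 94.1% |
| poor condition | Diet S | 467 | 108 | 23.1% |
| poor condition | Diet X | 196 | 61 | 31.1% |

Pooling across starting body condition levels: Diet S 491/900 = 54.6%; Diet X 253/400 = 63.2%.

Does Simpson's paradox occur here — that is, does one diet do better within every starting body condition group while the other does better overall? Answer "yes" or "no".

no

Within each starting body condition level (good condition 88.5% vs 94.1%; poor condition 23.1% vs 31.1%), Diet X has the higher rate every time. Pooled: 54.6% vs 63.2% — Diet X has the higher rate overall. They agree.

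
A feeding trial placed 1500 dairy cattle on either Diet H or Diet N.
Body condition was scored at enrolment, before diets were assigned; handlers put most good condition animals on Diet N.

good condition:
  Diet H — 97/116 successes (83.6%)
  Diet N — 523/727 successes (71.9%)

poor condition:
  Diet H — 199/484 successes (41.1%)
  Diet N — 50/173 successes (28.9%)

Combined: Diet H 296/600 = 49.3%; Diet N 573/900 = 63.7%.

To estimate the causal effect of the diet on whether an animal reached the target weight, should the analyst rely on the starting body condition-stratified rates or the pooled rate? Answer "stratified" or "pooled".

Starting body condition satisfies the back-door criterion: it is not a descendant of the diet, and it blocks the spurious path from diet to outcome. Adjusting for it (i.e., using the within-starting body condition rates) gives the causal effect.
Within each level — good condition: 83.6% vs 71.9%; poor condition: 41.1% vs 28.9% — Diet H is higher every time.

stratified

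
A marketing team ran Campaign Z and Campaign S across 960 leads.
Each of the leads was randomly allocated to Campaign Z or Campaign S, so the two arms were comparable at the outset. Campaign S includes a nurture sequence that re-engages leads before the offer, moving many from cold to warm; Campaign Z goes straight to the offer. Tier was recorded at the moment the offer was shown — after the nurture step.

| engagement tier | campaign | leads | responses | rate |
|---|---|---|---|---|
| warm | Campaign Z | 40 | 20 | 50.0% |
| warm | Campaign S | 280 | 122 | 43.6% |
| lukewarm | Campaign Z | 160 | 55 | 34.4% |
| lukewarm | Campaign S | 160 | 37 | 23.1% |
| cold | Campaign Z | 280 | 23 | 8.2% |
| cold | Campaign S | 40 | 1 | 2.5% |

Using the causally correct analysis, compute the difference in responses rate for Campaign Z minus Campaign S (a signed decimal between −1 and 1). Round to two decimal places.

The engagement tier-specific comparison favours Campaign Z throughout, but the pooled figures favour Campaign S. The question is whether to condition on engagement tier.
Engagement tier is downstream of the campaign. One should not condition on a consequence of treatment, so the overall rates are the right comparison.
The causal difference is the pooled difference: 0.204 − 0.333 = -0.129.

-0.13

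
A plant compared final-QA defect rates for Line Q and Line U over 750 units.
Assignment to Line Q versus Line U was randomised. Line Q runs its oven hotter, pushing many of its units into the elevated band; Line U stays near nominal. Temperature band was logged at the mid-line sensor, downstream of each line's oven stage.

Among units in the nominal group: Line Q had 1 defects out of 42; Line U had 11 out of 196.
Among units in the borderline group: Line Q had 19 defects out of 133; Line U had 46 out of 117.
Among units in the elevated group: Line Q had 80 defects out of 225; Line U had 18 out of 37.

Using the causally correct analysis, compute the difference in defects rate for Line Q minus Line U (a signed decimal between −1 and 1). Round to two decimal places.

+0.04

In-process temperature band lies on the pathway line → in-process temperature band → outcome, so adjusting for it blocks the indirect effect. For the total causal effect of line, use the unadjusted pooled rates.
The causal difference is the pooled difference: 0.250 − 0.214 = +0.036.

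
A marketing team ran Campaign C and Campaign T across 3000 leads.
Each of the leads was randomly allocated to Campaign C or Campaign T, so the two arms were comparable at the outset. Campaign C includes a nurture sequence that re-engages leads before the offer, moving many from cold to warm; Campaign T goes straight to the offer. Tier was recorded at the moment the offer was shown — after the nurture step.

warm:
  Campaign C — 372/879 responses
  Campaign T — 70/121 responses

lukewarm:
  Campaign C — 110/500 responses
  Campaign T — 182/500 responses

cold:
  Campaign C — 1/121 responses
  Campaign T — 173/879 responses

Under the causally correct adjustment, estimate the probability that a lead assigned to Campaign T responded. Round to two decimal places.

0.28

Because the campaign influences engagement tier, engagement tier is a post-treatment mediator, not a confounder. Stratifying on it would bias the estimate; the causal effect is the crude pooled difference.
So P(outcome | do(Campaign T)) is just the pooled rate for Campaign T: 425/1500 = 0.283.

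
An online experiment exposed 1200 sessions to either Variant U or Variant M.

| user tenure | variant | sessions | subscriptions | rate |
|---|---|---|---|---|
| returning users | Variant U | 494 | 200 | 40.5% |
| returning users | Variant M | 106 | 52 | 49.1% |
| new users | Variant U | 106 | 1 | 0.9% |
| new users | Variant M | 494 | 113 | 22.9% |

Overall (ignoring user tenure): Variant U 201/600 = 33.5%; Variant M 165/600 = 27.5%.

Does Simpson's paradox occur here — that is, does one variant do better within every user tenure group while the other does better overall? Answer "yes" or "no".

Within each user tenure level (returning users 40.5% vs 49.1%; new users 0.9% vs 22.9%), Variant M has the higher rate every time. Pooled: 33.5% vs 27.5% — Variant U has the higher rate overall. The two comparisons disagree.

yes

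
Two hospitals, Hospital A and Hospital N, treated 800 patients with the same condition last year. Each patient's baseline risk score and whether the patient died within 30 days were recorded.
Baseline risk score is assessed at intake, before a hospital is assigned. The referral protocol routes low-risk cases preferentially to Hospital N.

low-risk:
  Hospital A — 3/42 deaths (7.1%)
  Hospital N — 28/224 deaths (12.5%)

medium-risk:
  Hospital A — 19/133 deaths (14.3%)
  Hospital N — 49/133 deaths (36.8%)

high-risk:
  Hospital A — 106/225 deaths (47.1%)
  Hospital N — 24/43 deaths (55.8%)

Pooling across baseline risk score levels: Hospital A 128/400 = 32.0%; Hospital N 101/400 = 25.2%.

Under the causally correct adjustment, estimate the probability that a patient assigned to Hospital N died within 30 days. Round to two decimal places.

0.35

Nothing the hospital does changes baseline risk score; the imbalance is an allocation artefact. With baseline risk score also predicting the outcome, the pooled figure is confounded, and the within-stratum comparison is the causal one.
Standardising Hospital N to the population baseline risk score mix: 0.333·28/224 + 0.333·49/133 + 0.335·24/43 = 0.351.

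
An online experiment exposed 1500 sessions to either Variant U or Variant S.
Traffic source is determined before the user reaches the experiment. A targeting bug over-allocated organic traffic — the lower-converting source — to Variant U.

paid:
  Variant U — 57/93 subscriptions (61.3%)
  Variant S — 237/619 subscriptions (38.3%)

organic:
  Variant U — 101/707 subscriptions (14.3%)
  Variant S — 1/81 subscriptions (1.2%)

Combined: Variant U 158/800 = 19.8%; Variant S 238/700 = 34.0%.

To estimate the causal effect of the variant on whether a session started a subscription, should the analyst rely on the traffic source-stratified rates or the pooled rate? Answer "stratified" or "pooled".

stratified

The stratified and pooled comparisons disagree (Variant U wins within each traffic source; Variant S wins overall), so the answer turns on the causal role of traffic source.
Traffic source differs across variants for reasons unrelated to any effect of the variant itself, and it separately predicts the outcome — a classic confounder. We must compare within traffic source levels.
Within each level — paid: 61.3% vs 38.3%; organic: 14.3% vs 1.2% — Variant U is higher every time.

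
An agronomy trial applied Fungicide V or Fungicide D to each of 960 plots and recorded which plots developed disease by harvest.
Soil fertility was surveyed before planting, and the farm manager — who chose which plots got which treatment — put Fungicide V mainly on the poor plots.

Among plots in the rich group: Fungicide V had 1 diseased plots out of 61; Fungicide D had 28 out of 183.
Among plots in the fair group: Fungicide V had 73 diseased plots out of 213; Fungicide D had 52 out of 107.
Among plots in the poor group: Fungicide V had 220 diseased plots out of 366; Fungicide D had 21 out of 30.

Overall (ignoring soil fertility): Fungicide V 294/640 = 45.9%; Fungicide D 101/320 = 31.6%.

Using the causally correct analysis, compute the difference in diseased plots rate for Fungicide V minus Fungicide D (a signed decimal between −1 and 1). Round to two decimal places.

-0.12

Nothing the fungicide does changes soil fertility; the imbalance is an allocation artefact. With soil fertility also predicting the outcome, the pooled figure is confounded, and the within-stratum comparison is the causal one.
Adjusting over the population distribution of soil fertility: 0.254·(0.016−0.153) + 0.333·(0.343−0.486) + 0.412·(0.601−0.700) = -0.123.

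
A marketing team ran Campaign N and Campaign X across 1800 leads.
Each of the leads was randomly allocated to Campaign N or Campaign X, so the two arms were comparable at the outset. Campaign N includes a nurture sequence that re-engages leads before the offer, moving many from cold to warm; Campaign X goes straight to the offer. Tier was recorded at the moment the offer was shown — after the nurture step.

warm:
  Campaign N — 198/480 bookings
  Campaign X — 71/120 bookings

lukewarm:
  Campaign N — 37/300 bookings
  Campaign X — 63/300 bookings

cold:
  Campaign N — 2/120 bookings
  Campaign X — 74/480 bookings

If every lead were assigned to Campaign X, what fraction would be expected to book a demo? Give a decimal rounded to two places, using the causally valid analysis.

0.23

Engagement tier is recorded after the campaign and is itself shifted by it — it sits on the causal path from campaign to outcome. Conditioning on a mediator would strip out part of the effect we want; the pooled comparison gives the total causal effect.
So P(outcome | do(Campaign X)) is just the pooled rate for Campaign X: 208/900 = 0.231.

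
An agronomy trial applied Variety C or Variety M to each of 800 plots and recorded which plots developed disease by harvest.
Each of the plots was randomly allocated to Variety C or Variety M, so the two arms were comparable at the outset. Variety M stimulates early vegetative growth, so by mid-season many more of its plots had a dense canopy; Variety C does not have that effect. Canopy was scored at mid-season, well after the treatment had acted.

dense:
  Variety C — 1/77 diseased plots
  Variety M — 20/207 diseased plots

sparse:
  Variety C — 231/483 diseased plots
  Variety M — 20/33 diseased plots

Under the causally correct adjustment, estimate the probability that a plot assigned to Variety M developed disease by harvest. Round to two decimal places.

Because the variety influences mid-season canopy, mid-season canopy is a post-treatment mediator, not a confounder. Stratifying on it would bias the estimate; the causal effect is the crude pooled difference.
So P(outcome | do(Variety M)) is just the pooled rate for Variety M: 40/240 = 0.167.

0.17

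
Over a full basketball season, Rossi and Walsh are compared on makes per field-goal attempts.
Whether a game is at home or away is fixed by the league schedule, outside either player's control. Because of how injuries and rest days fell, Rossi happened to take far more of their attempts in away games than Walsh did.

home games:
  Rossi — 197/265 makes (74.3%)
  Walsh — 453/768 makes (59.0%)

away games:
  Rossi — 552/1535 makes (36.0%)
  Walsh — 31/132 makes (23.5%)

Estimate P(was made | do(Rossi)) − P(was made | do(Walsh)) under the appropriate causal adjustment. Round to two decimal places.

The game venue-specific comparison favours Rossi throughout, but the pooled figures favour Walsh. The question is whether to condition on game venue.
The imbalance in game venue arose from how field-goal attempts were allocated, not from anything the player did; and game venue independently affects the outcome. The pooled gap is confounded — condition on game venue.
Adjusting over the population distribution of game venue: 0.383·(0.743−0.590) + 0.617·(0.360−0.235) = +0.136.

+0.14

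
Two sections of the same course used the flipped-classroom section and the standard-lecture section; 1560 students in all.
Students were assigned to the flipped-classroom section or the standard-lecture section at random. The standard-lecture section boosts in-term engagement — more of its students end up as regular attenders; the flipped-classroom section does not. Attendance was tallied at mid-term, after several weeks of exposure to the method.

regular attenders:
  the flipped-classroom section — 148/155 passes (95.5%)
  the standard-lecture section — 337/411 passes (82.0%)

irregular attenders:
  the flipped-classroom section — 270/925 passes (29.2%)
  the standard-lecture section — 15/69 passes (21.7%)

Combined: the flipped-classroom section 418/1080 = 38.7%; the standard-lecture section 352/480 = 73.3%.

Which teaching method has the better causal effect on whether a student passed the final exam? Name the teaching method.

the flipped-classroom section is higher inside every mid-term attendance stratum but the standard-lecture section is higher in aggregate. Whether to stratify depends on how mid-term attendance relates to the teaching method.
Mid-term attendance lies on the pathway teaching method → mid-term attendance → outcome, so adjusting for it blocks the indirect effect. For the total causal effect of teaching method, use the unadjusted pooled rates.
Pooled: the flipped-classroom section 38.7% vs the standard-lecture section 73.3%; the standard-lecture section is higher overall.

the standard-lecture section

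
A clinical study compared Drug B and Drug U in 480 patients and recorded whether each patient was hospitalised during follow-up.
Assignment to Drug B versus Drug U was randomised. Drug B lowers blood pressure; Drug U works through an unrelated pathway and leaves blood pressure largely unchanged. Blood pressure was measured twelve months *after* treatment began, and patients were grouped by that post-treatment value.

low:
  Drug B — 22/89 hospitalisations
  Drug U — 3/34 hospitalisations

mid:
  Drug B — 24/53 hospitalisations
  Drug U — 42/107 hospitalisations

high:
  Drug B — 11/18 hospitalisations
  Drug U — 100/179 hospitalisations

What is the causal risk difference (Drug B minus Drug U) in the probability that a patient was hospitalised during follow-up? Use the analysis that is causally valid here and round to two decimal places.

-0.10

The blood pressure-specific comparison favours Drug U throughout, but the pooled figures favour Drug B. The question is whether to condition on blood pressure.
Blood pressure lies on the pathway drug → blood pressure → outcome, so adjusting for it blocks the indirect effect. For the total causal effect of drug, use the unadjusted pooled rates.
The causal difference is the pooled difference: 0.356 − 0.453 = -0.097.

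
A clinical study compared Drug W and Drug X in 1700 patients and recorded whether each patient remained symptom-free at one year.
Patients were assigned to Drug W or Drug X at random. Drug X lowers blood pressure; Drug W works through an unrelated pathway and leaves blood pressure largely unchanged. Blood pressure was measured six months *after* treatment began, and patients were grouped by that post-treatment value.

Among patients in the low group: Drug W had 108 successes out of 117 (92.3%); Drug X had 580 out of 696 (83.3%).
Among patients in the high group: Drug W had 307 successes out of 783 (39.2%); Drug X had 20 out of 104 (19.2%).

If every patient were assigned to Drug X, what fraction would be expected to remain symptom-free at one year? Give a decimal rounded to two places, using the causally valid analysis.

Within every blood pressure level Drug W has the higher rate, yet pooled Drug X does — Simpson's reversal.
Blood pressure is downstream of the drug. One should not condition on a consequence of treatment, so the overall rates are the right comparison.
So P(outcome | do(Drug X)) is just the pooled rate for Drug X: 600/800 = 0.750.

0.75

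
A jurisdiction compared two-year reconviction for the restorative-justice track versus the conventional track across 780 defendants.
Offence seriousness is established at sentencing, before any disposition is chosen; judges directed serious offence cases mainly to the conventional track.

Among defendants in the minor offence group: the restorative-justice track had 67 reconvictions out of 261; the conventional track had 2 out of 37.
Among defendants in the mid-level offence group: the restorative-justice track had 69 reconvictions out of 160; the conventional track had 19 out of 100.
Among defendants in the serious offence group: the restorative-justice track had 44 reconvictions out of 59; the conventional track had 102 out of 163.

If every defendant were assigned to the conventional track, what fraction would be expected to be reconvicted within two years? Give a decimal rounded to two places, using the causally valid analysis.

0.26

The imbalance in offence seriousness arose from how defendants were allocated, not from anything the disposition did; and offence seriousness independently affects the outcome. The pooled gap is confounded — condition on offence seriousness.
Standardising the conventional track to the population offence seriousness mix: 0.382·2/37 + 0.333·19/100 + 0.285·102/163 = 0.262.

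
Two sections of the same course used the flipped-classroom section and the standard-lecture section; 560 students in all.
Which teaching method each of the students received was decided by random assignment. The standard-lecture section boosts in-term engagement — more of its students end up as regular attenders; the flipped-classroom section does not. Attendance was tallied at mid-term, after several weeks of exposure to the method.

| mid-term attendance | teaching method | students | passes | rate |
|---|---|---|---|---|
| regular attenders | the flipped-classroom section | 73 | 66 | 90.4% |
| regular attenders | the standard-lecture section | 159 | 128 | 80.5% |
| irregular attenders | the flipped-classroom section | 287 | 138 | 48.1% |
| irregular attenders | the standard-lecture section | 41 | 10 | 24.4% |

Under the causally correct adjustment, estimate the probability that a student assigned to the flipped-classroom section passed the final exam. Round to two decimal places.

the flipped-classroom section is higher inside every mid-term attendance stratum but the standard-lecture section is higher in aggregate. Whether to stratify depends on how mid-term attendance relates to the teaching method.
Because the teaching method influences mid-term attendance, mid-term attendance is a post-treatment mediator, not a confounder. Stratifying on it would bias the estimate; the causal effect is the crude pooled difference.
So P(outcome | do(the flipped-classroom section)) is just the pooled rate for the flipped-classroom section: 204/360 = 0.567.

0.57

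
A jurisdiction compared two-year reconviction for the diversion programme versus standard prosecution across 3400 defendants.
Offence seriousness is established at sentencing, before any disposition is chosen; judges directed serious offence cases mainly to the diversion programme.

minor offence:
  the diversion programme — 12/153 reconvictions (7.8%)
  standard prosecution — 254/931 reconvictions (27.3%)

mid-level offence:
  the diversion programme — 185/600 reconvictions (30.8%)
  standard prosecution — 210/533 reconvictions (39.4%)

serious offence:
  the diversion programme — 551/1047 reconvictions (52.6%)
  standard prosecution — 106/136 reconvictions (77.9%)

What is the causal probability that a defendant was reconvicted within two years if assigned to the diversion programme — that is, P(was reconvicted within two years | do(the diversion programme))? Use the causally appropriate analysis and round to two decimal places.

0.31

the diversion programme is lower inside every offence seriousness stratum but standard prosecution is lower in aggregate. Whether to stratify depends on how offence seriousness relates to the disposition.
Nothing the disposition does changes offence seriousness; the imbalance is an allocation artefact. With offence seriousness also predicting the outcome, the pooled figure is confounded, and the within-stratum comparison is the causal one.
Standardising the diversion programme to the population offence seriousness mix: 0.319·12/153 + 0.333·185/600 + 0.348·551/1047 = 0.311.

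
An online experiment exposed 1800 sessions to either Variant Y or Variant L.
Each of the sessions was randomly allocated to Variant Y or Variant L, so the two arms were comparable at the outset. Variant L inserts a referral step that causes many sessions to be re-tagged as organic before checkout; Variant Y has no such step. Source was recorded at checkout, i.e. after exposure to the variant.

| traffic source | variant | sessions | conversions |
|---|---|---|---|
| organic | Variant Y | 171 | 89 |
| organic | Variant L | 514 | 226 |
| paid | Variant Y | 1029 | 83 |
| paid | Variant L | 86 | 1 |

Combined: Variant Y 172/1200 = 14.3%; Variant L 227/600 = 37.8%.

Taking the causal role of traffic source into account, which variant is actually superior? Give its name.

Variant L

Traffic source is recorded after the variant and is itself shifted by it — it sits on the causal path from variant to outcome. Conditioning on a mediator would strip out part of the effect we want; the pooled comparison gives the total causal effect.
Pooled: Variant Y 14.3% vs Variant L 37.8%; Variant L is higher overall.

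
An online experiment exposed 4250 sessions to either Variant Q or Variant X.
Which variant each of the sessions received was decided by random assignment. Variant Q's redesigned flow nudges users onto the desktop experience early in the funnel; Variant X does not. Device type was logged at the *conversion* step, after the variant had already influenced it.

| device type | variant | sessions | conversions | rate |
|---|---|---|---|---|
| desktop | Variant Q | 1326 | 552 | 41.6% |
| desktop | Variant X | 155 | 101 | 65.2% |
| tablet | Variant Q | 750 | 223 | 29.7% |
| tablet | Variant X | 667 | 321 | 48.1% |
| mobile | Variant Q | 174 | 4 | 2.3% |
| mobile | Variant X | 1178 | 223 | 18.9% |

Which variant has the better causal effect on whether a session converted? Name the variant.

The stratified and pooled comparisons disagree (Variant X wins within each device type; Variant Q wins overall), so the answer turns on the causal role of device type.
Device type is recorded after the variant and is itself shifted by it — it sits on the causal path from variant to outcome. Conditioning on a mediator would strip out part of the effect we want; the pooled comparison gives the total causal effect.
Pooled: Variant Q 34.6% vs Variant X 32.2%; Variant Q is higher overall.

Variant Q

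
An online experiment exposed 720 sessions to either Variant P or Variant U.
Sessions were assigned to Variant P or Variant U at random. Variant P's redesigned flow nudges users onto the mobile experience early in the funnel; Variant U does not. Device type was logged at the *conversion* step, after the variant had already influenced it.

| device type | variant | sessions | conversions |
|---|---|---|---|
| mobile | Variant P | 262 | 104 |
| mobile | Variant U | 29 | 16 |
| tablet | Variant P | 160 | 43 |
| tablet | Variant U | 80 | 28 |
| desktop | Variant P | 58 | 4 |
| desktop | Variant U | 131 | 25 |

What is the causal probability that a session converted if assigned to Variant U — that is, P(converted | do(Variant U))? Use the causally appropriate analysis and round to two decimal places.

The device type-specific comparison favours Variant U throughout, but the pooled figures favour Variant P. The question is whether to condition on device type.
Device type is recorded after the variant and is itself shifted by it — it sits on the causal path from variant to outcome. Conditioning on a mediator would strip out part of the effect we want; the pooled comparison gives the total causal effect.
So P(outcome | do(Variant U)) is just the pooled rate for Variant U: 69/240 = 0.287.

0.29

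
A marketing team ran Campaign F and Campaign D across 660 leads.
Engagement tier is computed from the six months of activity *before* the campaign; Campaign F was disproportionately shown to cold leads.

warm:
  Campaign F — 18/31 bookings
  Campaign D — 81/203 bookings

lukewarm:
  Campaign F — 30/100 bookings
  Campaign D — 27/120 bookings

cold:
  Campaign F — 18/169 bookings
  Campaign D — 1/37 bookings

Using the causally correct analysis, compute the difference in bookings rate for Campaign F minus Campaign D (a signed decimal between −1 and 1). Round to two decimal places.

+0.11

Engagement tier satisfies the back-door criterion: it is not a descendant of the campaign, and it blocks the spurious path from campaign to outcome. Adjusting for it (i.e., using the within-engagement tier rates) gives the causal effect.
Adjusting over the population distribution of engagement tier: 0.355·(0.581−0.399) + 0.333·(0.300−0.225) + 0.312·(0.107−0.027) = +0.114.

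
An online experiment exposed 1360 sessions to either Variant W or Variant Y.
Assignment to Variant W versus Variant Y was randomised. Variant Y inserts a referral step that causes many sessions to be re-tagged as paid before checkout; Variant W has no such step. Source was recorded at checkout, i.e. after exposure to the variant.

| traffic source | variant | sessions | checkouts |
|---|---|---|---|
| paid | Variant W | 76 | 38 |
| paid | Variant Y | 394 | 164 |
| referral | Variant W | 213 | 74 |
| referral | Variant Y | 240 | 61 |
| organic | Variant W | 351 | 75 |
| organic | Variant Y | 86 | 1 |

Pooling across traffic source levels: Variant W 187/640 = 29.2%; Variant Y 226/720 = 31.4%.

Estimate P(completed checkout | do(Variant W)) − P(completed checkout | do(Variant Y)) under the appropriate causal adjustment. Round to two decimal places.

-0.02

The stratified and pooled comparisons disagree (Variant W wins within each traffic source; Variant Y wins overall), so the answer turns on the causal role of traffic source.
Traffic source is downstream of the variant. One should not condition on a consequence of treatment, so the overall rates are the right comparison.
The causal difference is the pooled difference: 0.292 − 0.314 = -0.022.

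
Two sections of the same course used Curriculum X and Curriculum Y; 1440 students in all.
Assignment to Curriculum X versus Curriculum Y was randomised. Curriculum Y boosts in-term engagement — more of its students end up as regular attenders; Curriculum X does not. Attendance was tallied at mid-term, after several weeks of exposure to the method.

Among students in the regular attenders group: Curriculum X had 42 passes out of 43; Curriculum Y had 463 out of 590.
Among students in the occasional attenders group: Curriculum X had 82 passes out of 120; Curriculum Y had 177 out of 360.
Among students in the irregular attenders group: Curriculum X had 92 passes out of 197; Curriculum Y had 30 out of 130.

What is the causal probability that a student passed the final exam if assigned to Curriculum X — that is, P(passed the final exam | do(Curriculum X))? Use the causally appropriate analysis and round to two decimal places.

Stratifying would compare teaching methods among students the teaching methods themselves sorted into mid-term attendance groups — a form of selection on an intermediate. The unconditioned pooled rates give the total causal effect.
So P(outcome | do(Curriculum X)) is just the pooled rate for Curriculum X: 216/360 = 0.600.

0.60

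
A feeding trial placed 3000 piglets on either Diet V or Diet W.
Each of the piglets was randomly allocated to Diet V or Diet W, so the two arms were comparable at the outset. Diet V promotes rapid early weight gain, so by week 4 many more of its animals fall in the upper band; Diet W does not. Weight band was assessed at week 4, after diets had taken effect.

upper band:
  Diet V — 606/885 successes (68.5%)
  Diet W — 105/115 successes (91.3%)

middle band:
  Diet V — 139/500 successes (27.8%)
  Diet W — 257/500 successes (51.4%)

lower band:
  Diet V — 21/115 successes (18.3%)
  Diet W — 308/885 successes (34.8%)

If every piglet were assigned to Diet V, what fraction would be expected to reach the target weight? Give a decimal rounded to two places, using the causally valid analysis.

0.51

Because the diet influences week-4 weight band, week-4 weight band is a post-treatment mediator, not a confounder. Stratifying on it would bias the estimate; the causal effect is the crude pooled difference.
So P(outcome | do(Diet V)) is just the pooled rate for Diet V: 766/1500 = 0.511.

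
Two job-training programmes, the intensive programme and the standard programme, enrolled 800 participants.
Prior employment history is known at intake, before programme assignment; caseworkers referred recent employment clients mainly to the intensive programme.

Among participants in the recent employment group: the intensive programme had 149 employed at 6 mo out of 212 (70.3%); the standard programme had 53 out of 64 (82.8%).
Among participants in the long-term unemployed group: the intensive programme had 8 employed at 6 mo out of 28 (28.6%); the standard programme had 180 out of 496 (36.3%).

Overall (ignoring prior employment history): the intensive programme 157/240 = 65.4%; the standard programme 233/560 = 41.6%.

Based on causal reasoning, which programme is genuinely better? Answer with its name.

the standard programme

Within every prior employment history level the standard programme has the higher rate, yet pooled the intensive programme does — Simpson's reversal.
Prior employment history differs across programmes for reasons unrelated to any effect of the programme itself, and it separately predicts the outcome — a classic confounder. We must compare within prior employment history levels.
Within each level — recent employment: 70.3% vs 82.8%; long-term unemployed: 28.6% vs 36.3% — the standard programme is higher every time.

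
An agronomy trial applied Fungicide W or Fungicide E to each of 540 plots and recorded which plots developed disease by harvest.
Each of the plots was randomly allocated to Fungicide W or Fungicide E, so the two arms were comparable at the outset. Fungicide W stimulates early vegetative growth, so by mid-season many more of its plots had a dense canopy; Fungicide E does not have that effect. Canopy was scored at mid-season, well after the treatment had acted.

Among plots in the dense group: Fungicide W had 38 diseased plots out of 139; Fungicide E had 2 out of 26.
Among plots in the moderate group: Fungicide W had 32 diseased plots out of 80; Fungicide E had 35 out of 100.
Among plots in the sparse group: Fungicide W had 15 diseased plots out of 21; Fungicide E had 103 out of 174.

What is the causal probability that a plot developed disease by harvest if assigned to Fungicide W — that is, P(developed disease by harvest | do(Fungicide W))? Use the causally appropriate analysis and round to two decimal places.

0.35

The stratified and pooled comparisons disagree (Fungicide E wins within each mid-season canopy; Fungicide W wins overall), so the answer turns on the causal role of mid-season canopy.
Mid-season canopy here is a post-treatment variable shaped by the fungicide; conditioning on it would introduce bias rather than remove it. The overall comparison is the causal one.
So P(outcome | do(Fungicide W)) is just the pooled rate for Fungicide W: 85/240 = 0.354.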